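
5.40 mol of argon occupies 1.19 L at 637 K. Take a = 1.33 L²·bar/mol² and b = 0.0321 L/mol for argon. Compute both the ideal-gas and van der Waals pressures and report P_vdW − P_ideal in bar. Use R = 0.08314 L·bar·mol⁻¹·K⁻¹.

Ideal: P_ideal = nRT/V = (5.40)(0.08314)(637)/1.19 = 240.324 bar
vdW: P = nRT/(V − nb) − a n²/V² = 285.985/1.01666 − 38.7828/1.41610 = 281.299 − 27.3870 = 253.912 bar
ΔP = 253.912 − 240.324 = 13.59 bar

ΔP ≈ 13.59 bar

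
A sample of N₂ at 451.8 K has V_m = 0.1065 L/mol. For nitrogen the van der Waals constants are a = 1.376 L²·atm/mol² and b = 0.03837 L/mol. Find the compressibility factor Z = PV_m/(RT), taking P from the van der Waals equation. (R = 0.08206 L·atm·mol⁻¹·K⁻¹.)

Z ≈ 1.215

P = RT/(V_m − b) − a/V_m² = (0.08206)(451.8)/(0.1065 − 0.03837) − 1.376/(0.1065)²
  = 37.075/0.068130 − 121.32 = 544.18 − 121.32 = 422.86 atm
Z = PV_m/(RT) = (422.86)(0.1065)/((0.08206)(451.8)) = 45.035/37.075 = 1.215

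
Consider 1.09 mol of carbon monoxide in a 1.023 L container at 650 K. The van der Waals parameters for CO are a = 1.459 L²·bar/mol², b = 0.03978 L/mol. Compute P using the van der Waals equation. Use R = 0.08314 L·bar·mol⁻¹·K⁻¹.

P ≈ 58.47 bar

P = nRT/(V − nb) − a n²/V²
nRT/(V − nb) = (1.09)(0.08314)(650)/(1.023 − 1.09×0.03978) = 58.905/0.97964 = 60.129 bar
a n²/V² = (1.459)(1.09)²/(1.023)² = 1.6564 bar
P = 60.129 − 1.6564 = 58.47 bar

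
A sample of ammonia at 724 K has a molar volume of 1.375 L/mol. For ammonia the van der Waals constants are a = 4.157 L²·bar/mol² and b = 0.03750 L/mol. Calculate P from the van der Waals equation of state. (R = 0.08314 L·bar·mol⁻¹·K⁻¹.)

P ≈ 42.81 bar

P = RT/(V_m − b) − a/V_m²
RT/(V_m − b) = (0.08314)(724)/(1.375 − 0.03750) = 60.193/1.3375 = 45.004 bar
a/V_m² = 4.157/(1.375)² = 2.1987 bar
P = 45.004 − 2.1987 = 42.81 bar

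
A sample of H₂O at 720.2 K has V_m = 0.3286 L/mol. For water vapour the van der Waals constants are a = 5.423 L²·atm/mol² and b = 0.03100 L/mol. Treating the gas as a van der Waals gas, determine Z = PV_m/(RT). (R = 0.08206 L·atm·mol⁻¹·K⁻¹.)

P = RT/(V_m − b) − a/V_m² = (0.08206)(720.2)/(0.3286 − 0.03100) − 5.423/(0.3286)²
  = 59.100/0.29760 − 50.223 = 198.59 − 50.223 = 148.37 atm
Z = PV_m/(RT) = (148.37)(0.3286)/((0.08206)(720.2)) = 48.754/59.100 = 0.8249

Z ≈ 0.8249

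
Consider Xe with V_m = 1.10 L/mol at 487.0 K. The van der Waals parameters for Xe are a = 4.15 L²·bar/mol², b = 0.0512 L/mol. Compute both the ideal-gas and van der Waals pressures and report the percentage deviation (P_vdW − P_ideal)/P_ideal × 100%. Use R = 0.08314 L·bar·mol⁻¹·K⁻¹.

Ideal: P_ideal = RT/V_m = (0.08314)(487.0)/1.10 = 36.8083 bar
vdW: P = RT/(V_m − b) − a/V_m² = 40.4892/1.04880 − 4.15/1.21000 = 38.6053 − 3.42975 = 35.1756 bar
% deviation = (35.1756 − 36.8083)/36.8083 × 100% = -4.44%

-4.44 %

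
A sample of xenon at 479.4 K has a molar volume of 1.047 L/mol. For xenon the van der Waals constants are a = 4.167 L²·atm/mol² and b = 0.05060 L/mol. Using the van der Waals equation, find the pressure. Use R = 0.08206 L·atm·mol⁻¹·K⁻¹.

P ≈ 35.68 atm

P = RT/(V_m − b) − a/V_m²
RT/(V_m − b) = (0.08206)(479.4)/(1.047 − 0.05060) = 39.340/0.99640 = 39.482 atm
a/V_m² = 4.167/(1.047)² = 3.8013 atm
P = 39.482 − 3.8013 = 35.68 atm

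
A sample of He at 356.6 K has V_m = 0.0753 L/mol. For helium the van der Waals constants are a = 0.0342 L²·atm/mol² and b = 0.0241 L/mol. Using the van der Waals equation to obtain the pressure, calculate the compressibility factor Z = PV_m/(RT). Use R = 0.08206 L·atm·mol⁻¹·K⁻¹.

Z ≈ 1.455

P = RT/(V_m − b) − a/V_m² = (0.08206)(356.6)/(0.0753 − 0.0241) − 0.0342/(0.0753)²
  = 29.263/0.051200 − 6.0317 = 571.54 − 6.0317 = 565.51 atm
Z = PV_m/(RT) = (565.51)(0.0753)/((0.08206)(356.6)) = 42.583/29.263 = 1.455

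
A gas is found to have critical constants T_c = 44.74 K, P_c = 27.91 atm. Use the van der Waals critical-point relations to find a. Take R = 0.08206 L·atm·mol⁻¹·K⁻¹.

From T_c = 8a/(27Rb) and P_c = a/(27b²): a = 27 R² T_c²/(64 P_c).
a = 27×(0.08206)²×(44.74)²/(64×27.91) = 363.93/1786.2 = 0.2037 L²·atm/mol²

a ≈ 0.2037 L²·atm/mol²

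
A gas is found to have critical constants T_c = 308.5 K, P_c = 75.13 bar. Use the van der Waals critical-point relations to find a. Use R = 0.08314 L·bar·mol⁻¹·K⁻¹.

From T_c = 8a/(27Rb) and P_c = a/(27b²): a = 27 R² T_c²/(64 P_c).
a = 27×(0.08314)²×(308.5)²/(64×75.13) = 17762/4808.3 = 3.694 L²·bar/mol²

a ≈ 3.694 L²·bar/mol²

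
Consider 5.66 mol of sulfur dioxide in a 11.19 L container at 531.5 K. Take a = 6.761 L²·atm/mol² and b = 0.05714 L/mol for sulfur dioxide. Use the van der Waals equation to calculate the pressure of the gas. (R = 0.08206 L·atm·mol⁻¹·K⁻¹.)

P ≈ 20.99 atm

P = nRT/(V − nb) − a n²/V²
nRT/(V − nb) = (5.66)(0.08206)(531.5)/(11.19 − 5.66×0.05714) = 246.86/10.867 = 22.716 atm
a n²/V² = (6.761)(5.66)²/(11.19)² = 1.7298 atm
P = 22.716 − 1.7298 = 20.99 atm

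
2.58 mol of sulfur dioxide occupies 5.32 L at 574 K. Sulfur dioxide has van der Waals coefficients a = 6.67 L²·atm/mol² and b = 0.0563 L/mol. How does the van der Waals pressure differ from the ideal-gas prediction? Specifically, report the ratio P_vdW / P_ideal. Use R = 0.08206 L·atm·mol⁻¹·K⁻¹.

Ideal: P_ideal = nRT/V = (2.58)(0.08206)(574)/5.32 = 22.8429 atm
vdW: P = nRT/(V − nb) − a n²/V² = 121.524/5.17475 − 44.3982/28.3024 = 23.4840 − 1.56871 = 21.9153 atm
Ratio = 21.9153/22.8429 = 0.9594

P_vdW / P_ideal ≈ 0.9594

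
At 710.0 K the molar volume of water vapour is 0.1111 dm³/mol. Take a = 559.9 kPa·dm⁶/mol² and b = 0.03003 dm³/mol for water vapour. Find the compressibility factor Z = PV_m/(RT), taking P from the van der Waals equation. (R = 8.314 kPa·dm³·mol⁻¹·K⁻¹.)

Z ≈ 0.5167

P = RT/(V_m − b) − a/V_m² = (8.314)(710.0)/(0.1111 − 0.03003) − 559.9/(0.1111)²
  = 5902.9/0.081070 − 45361 = 72812 − 45361 = 27451 kPa
Z = PV_m/(RT) = (27451)(0.1111)/((8.314)(710.0)) = 3049.8/5902.9 = 0.5167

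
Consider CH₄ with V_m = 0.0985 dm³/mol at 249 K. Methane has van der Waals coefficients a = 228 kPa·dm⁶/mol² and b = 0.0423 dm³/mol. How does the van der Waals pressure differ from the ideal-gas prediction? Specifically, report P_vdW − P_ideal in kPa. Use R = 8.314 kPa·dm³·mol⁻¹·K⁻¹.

ΔP ≈ -7681 kPa

Ideal: P_ideal = RT/V_m = (8.314)(249)/0.0985 = 21017.1 kPa
vdW: P = RT/(V_m − b) − a/V_m² = 2070.19/0.0562000 − 228/0.00970225 = 36836.1 − 23499.7 = 13336.4 kPa
ΔP = 13336.4 − 21017.1 = -7681 kPa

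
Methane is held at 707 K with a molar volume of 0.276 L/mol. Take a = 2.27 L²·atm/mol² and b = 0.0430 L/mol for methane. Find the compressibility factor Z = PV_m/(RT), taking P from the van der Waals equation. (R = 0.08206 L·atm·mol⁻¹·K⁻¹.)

P = RT/(V_m − b) − a/V_m² = (0.08206)(707)/(0.276 − 0.0430) − 2.27/(0.276)²
  = 58.016/0.23300 − 29.799 = 249.00 − 29.799 = 219.20 atm
Z = PV_m/(RT) = (219.20)(0.276)/((0.08206)(707)) = 60.499/58.016 = 1.043

Z ≈ 1.043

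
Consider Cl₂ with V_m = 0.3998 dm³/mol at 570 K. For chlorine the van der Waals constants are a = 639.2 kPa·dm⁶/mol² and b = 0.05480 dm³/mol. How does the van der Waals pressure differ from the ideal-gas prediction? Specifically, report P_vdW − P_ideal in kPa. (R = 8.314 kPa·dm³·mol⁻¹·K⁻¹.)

Ideal: P_ideal = RT/V_m = (8.314)(570)/0.3998 = 11853.4 kPa
vdW: P = RT/(V_m − b) − a/V_m² = 4738.98/0.345000 − 639.2/0.159840 = 13736.2 − 3999.00 = 9737.2 kPa
ΔP = 9737.2 − 11853.4 = -2116 kPa

ΔP ≈ -2116 kPa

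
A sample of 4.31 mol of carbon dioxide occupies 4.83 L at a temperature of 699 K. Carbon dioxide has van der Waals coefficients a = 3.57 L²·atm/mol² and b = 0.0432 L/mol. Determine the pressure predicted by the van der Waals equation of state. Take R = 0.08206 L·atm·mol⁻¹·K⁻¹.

P = nRT/(V − nb) − a n²/V²
nRT/(V − nb) = (4.31)(0.08206)(699)/(4.83 − 4.31×0.0432) = 247.22/4.6438 = 53.237 atm
a n²/V² = (3.57)(4.31)²/(4.83)² = 2.8427 atm
P = 53.237 − 2.8427 = 50.39 atm

P ≈ 50.39 atm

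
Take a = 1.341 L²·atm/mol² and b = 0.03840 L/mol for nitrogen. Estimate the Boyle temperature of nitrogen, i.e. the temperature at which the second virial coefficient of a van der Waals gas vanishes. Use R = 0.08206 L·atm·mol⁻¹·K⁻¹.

T_B ≈ 425.6 K

For a van der Waals gas the second virial coefficient B₂ = b − a/(RT) vanishes at T_B = a/(Rb).
T_B = 1.341/(0.08206×0.03840) = 1.341/0.0031511 = 425.6 K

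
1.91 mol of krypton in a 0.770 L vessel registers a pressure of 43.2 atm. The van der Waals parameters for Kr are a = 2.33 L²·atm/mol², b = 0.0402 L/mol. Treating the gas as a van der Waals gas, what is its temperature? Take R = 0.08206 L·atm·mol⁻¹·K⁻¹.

T ≈ 254.5 K

T = (P + a n²/V²)(V − nb)/(nR)
P + a n²/V² = 43.2 + (2.33)(1.91)²/(0.770)² = 57.536 atm
V − nb = 0.770 − (1.91)(0.0402) = 0.69322 L
T = (57.536)(0.69322)/((1.91)(0.08206)) = 254.5 K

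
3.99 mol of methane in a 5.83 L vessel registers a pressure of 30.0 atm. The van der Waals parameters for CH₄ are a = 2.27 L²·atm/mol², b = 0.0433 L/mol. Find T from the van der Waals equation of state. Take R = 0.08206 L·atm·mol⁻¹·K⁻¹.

T = (P + a n²/V²)(V − nb)/(nR)
P + a n²/V² = 30.0 + (2.27)(3.99)²/(5.83)² = 31.063 atm
V − nb = 5.83 − (3.99)(0.0433) = 5.6572 L
T = (31.063)(5.6572)/((3.99)(0.08206)) = 536.7 K

T ≈ 536.7 K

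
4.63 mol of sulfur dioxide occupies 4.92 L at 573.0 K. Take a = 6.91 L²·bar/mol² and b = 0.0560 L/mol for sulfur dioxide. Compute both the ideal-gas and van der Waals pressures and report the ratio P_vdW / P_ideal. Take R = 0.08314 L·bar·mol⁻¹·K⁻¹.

Ideal: P_ideal = nRT/V = (4.63)(0.08314)(573.0)/4.92 = 44.8312 bar
vdW: P = nRT/(V − nb) − a n²/V² = 220.570/4.66072 − 148.129/24.2064 = 47.3253 − 6.11941 = 41.2059 bar
Ratio = 41.2059/44.8312 = 0.9191

P_vdW / P_ideal ≈ 0.9191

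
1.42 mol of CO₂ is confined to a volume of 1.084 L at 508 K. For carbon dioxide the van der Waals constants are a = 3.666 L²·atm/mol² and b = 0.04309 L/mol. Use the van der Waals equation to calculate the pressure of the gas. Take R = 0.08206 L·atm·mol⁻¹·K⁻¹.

P = nRT/(V − nb) − a n²/V²
nRT/(V − nb) = (1.42)(0.08206)(508)/(1.084 − 1.42×0.04309) = 59.195/1.0228 = 57.875 atm
a n²/V² = (3.666)(1.42)²/(1.084)² = 6.2909 atm
P = 57.875 − 6.2909 = 51.58 atm

P ≈ 51.58 atm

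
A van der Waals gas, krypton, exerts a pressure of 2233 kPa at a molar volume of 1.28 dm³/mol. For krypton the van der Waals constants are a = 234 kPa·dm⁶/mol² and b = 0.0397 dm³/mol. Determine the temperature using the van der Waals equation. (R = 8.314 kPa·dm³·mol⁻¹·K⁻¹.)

T = (P + a/V_m²)(V_m − b)/R
P + a/V_m² = 2233 + 234/(1.28)² = 2375.8 kPa
V_m − b = 1.28 − 0.0397 = 1.2403 dm³/mol
T = (2375.8)(1.2403)/8.314 = 354.4 K

T ≈ 354.4 K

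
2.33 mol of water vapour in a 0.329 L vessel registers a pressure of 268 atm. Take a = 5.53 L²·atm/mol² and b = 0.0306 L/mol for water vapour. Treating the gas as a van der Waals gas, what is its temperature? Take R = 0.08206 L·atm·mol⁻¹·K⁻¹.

T ≈ 735.0 K

T = (P + a n²/V²)(V − nb)/(nR)
P + a n²/V² = 268 + (5.53)(2.33)²/(0.329)² = 545.36 atm
V − nb = 0.329 − (2.33)(0.0306) = 0.25770 L
T = (545.36)(0.25770)/((2.33)(0.08206)) = 735.0 K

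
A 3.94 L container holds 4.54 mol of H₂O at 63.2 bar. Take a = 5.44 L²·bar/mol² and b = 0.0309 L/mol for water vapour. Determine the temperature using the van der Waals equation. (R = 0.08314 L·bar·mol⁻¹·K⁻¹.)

T ≈ 708.9 K

T = (P + a n²/V²)(V − nb)/(nR)
P + a n²/V² = 63.2 + (5.44)(4.54)²/(3.94)² = 70.423 bar
V − nb = 3.94 − (4.54)(0.0309) = 3.7997 L
T = (70.423)(3.7997)/((4.54)(0.08314)) = 708.9 K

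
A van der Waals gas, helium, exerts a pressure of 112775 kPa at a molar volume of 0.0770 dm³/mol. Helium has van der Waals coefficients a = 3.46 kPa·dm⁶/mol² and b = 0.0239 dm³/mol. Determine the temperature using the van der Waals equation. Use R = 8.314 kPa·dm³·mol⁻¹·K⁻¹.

T = (P + a/V_m²)(V_m − b)/R
P + a/V_m² = 112775 + 3.46/(0.0770)² = 113359 kPa
V_m − b = 0.0770 − 0.0239 = 0.053100 dm³/mol
T = (113359)(0.053100)/8.314 = 724.0 K

T ≈ 724.0 K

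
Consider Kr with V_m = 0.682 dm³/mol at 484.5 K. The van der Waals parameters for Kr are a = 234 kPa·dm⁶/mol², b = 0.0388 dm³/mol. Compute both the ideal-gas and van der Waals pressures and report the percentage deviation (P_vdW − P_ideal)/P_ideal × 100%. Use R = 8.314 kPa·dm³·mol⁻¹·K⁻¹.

Ideal: P_ideal = RT/V_m = (8.314)(484.5)/0.682 = 5906.35 kPa
vdW: P = RT/(V_m − b) − a/V_m² = 4028.13/0.643200 − 234/0.465124 = 6262.64 − 503.092 = 5759.55 kPa
% deviation = (5759.55 − 5906.35)/5906.35 × 100% = -2.49%

-2.49 %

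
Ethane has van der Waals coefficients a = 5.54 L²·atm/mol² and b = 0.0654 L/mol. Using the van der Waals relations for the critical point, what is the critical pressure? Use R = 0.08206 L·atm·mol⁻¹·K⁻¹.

For a van der Waals gas, P_c = a/(27b²).
P_c = 5.54/(27×(0.0654)²) = 5.54/0.11548 = 47.97 atm

P_c ≈ 47.97 atm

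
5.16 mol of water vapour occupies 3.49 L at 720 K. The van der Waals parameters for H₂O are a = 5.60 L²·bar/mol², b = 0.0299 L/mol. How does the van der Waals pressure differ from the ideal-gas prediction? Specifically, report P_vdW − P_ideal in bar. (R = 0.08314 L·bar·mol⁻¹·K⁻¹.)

ΔP ≈ -8.148 bar

Ideal: P_ideal = nRT/V = (5.16)(0.08314)(720)/3.49 = 88.5048 bar
vdW: P = nRT/(V − nb) − a n²/V² = 308.882/3.33572 − 149.103/12.1801 = 92.5983 − 12.2415 = 80.3568 bar
ΔP = 80.3568 − 88.5048 = -8.148 bar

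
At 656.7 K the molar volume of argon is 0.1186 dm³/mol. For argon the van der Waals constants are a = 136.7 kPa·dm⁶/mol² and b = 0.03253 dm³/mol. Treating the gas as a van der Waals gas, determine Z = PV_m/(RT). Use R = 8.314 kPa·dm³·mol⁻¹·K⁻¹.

Z ≈ 1.167

P = RT/(V_m − b) − a/V_m² = (8.314)(656.7)/(0.1186 − 0.03253) − 136.7/(0.1186)²
  = 5459.8/0.086070 − 9718.5 = 63434 − 9718.5 = 53716 kPa
Z = PV_m/(RT) = (53716)(0.1186)/((8.314)(656.7)) = 6370.7/5459.8 = 1.167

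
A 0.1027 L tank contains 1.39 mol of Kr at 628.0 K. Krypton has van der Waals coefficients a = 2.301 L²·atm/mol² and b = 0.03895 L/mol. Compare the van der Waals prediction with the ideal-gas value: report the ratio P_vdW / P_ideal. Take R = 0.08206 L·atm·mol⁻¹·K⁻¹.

Ideal: P_ideal = nRT/V = (1.39)(0.08206)(628.0)/0.1027 = 697.486 atm
vdW: P = nRT/(V − nb) − a n²/V² = 71.6318/0.0485595 − 4.44576/0.0105473 = 1475.13 − 421.507 = 1053.62 atm
Ratio = 1053.62/697.486 = 1.511

P_vdW / P_ideal ≈ 1.511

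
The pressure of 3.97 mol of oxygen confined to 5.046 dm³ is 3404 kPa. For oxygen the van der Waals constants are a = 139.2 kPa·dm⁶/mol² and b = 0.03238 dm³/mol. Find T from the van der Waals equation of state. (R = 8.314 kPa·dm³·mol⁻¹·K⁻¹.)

T = (P + a n²/V²)(V − nb)/(nR)
P + a n²/V² = 3404 + (139.2)(3.97)²/(5.046)² = 3490.2 kPa
V − nb = 5.046 − (3.97)(0.03238) = 4.9175 dm³
T = (3490.2)(4.9175)/((3.97)(8.314)) = 520.0 K

T ≈ 520.0 K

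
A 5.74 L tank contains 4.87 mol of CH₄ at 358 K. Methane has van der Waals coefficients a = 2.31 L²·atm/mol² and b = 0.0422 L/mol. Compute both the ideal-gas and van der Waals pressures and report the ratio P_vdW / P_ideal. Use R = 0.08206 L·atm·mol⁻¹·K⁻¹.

P_vdW / P_ideal ≈ 0.9704

Ideal: P_ideal = nRT/V = (4.87)(0.08206)(358)/5.74 = 24.9248 atm
vdW: P = nRT/(V − nb) − a n²/V² = 143.068/5.53449 − 54.7860/32.9476 = 25.8503 − 1.66282 = 24.1875 atm
Ratio = 24.1875/24.9248 = 0.9704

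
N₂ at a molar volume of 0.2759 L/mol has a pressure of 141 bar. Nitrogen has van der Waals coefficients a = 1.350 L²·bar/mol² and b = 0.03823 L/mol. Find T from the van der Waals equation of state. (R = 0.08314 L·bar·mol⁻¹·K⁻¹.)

T = (P + a/V_m²)(V_m − b)/R
P + a/V_m² = 141 + 1.350/(0.2759)² = 158.73 bar
V_m − b = 0.2759 − 0.03823 = 0.23767 L/mol
T = (158.73)(0.23767)/0.08314 = 453.8 K

T ≈ 453.8 K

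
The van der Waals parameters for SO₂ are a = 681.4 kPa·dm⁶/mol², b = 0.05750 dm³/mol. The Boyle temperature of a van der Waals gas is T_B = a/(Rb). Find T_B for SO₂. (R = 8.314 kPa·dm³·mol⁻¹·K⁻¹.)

T_B ≈ 1425 K

For a van der Waals gas the second virial coefficient B₂ = b − a/(RT) vanishes at T_B = a/(Rb).
T_B = 681.4/(8.314×0.05750) = 681.4/0.47806 = 1425 K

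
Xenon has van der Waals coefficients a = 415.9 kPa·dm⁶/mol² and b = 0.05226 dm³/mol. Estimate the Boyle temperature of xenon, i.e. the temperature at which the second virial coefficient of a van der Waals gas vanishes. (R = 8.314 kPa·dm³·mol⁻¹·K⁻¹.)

For a van der Waals gas the second virial coefficient B₂ = b − a/(RT) vanishes at T_B = a/(Rb).
T_B = 415.9/(8.314×0.05226) = 415.9/0.43449 = 957.2 K

T_B ≈ 957.2 K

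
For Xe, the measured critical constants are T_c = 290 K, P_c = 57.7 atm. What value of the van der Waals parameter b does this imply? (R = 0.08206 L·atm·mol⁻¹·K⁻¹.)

From T_c = 8a/(27Rb) and P_c = a/(27b²): b = R T_c/(8 P_c).
b = (0.08206)(290)/(8×57.7) = 23.797/461.60 = 0.05155 L/mol

b ≈ 0.05155 L/mol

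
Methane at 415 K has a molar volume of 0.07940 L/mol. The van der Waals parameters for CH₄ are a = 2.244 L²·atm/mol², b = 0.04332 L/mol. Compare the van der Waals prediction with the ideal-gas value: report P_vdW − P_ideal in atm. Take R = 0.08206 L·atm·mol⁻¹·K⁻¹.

Ideal: P_ideal = RT/V_m = (0.08206)(415)/0.07940 = 428.903 atm
vdW: P = RT/(V_m − b) − a/V_m² = 34.0549/0.0360800 − 2.244/0.00630436 = 943.872 − 355.944 = 587.928 atm
ΔP = 587.928 − 428.903 = 159.0 atm

ΔP ≈ 159.0 atm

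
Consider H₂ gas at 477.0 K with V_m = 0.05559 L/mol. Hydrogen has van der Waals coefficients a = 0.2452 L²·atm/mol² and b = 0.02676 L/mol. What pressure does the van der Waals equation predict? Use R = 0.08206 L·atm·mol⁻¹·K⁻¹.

P = RT/(V_m − b) − a/V_m²
RT/(V_m − b) = (0.08206)(477.0)/(0.05559 − 0.02676) = 39.143/0.028830 = 1357.7 atm
a/V_m² = 0.2452/(0.05559)² = 79.346 atm
P = 1357.7 − 79.346 = 1278 atm

P ≈ 1278 atm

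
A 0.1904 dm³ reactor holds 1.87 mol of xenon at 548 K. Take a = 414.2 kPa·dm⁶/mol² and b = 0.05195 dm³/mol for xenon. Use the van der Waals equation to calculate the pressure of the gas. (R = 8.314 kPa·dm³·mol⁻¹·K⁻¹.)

P ≈ 51408 kPa

P = nRT/(V − nb) − a n²/V²
nRT/(V − nb) = (1.87)(8.314)(548)/(0.1904 − 1.87×0.05195) = 8519.9/0.093254 = 91362 kPa
a n²/V² = (414.2)(1.87)²/(0.1904)² = 39954 kPa
P = 91362 − 39954 = 51408 kPa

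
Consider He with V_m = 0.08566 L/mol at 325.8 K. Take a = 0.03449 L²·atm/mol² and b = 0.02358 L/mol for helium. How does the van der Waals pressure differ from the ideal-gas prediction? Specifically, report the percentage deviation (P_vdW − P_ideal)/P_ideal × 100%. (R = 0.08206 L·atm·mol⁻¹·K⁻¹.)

36.48 %

Ideal: P_ideal = RT/V_m = (0.08206)(325.8)/0.08566 = 312.108 atm
vdW: P = RT/(V_m − b) − a/V_m² = 26.7351/0.0620800 − 0.03449/0.00733764 = 430.656 − 4.70042 = 425.956 atm
% deviation = (425.956 − 312.108)/312.108 × 100% = 36.48%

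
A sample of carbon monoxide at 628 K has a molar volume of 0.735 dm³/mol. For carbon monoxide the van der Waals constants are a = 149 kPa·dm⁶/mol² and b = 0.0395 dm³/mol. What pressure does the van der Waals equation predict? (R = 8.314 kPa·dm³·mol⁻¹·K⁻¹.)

P ≈ 7231 kPa

P = RT/(V_m − b) − a/V_m²
RT/(V_m − b) = (8.314)(628)/(0.735 − 0.0395) = 5221.2/0.69550 = 7507.1 kPa
a/V_m² = 149/(0.735)² = 275.81 kPa
P = 7507.1 − 275.81 = 7231 kPa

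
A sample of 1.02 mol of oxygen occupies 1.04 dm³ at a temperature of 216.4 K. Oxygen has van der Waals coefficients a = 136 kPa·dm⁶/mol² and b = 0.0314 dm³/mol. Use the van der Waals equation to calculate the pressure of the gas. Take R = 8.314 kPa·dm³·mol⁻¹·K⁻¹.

P = nRT/(V − nb) − a n²/V²
nRT/(V − nb) = (1.02)(8.314)(216.4)/(1.04 − 1.02×0.0314) = 1835.1/1.0080 = 1820.5 kPa
a n²/V² = (136)(1.02)²/(1.04)² = 130.82 kPa
P = 1820.5 − 130.82 = 1690 kPa

P ≈ 1690 kPa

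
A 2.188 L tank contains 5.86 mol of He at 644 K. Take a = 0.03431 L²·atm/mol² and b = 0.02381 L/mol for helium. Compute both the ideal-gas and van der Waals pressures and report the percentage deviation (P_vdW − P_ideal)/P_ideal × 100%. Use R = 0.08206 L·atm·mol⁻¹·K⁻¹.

Ideal: P_ideal = nRT/V = (5.86)(0.08206)(644)/2.188 = 141.536 atm
vdW: P = nRT/(V − nb) − a n²/V² = 309.681/2.04847 − 1.17819/4.78734 = 151.177 − 0.246105 = 150.931 atm
% deviation = (150.931 − 141.536)/141.536 × 100% = 6.64%

6.64 %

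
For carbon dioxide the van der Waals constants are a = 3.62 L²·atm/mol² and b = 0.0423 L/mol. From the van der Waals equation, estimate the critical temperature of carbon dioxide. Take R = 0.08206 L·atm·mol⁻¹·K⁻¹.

For a van der Waals gas, T_c = 8a/(27Rb).
T_c = 8×3.62/(27×0.08206×0.0423) = 28.960/0.093721 = 309.0 K

T_c ≈ 309.0 K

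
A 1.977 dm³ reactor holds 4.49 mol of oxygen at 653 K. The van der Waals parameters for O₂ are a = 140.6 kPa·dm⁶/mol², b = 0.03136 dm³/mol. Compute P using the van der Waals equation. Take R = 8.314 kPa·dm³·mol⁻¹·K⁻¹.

P ≈ 12550 kPa

P = nRT/(V − nb) − a n²/V²
nRT/(V − nb) = (4.49)(8.314)(653)/(1.977 − 4.49×0.03136) = 24376/1.8362 = 13275 kPa
a n²/V² = (140.6)(4.49)²/(1.977)² = 725.21 kPa
P = 13275 − 725.21 = 12550 kPa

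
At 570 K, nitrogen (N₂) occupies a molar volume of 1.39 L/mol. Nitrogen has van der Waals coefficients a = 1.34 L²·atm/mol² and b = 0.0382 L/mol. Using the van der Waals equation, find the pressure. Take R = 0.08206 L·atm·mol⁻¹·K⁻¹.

P = RT/(V_m − b) − a/V_m²
RT/(V_m − b) = (0.08206)(570)/(1.39 − 0.0382) = 46.774/1.3518 = 34.601 atm
a/V_m² = 1.34/(1.39)² = 0.69355 atm
P = 34.601 − 0.69355 = 33.91 atm

P ≈ 33.91 atm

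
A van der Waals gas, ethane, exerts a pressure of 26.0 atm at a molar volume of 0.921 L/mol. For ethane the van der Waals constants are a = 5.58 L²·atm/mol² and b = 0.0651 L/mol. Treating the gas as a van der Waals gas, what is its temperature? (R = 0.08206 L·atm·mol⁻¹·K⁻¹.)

T = (P + a/V_m²)(V_m − b)/R
P + a/V_m² = 26.0 + 5.58/(0.921)² = 32.578 atm
V_m − b = 0.921 − 0.0651 = 0.85590 L/mol
T = (32.578)(0.85590)/0.08206 = 339.8 K

T ≈ 339.8 K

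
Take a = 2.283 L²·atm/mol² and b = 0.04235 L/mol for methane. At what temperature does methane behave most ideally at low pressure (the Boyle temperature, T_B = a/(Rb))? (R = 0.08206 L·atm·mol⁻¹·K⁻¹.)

For a van der Waals gas the second virial coefficient B₂ = b − a/(RT) vanishes at T_B = a/(Rb).
T_B = 2.283/(0.08206×0.04235) = 2.283/0.0034752 = 656.9 K

T_B ≈ 656.9 K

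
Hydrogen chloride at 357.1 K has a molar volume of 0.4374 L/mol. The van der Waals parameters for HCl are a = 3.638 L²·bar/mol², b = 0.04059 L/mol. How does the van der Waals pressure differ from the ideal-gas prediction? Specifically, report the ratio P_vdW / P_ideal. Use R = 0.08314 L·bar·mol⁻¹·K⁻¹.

P_vdW / P_ideal ≈ 0.8221

Ideal: P_ideal = RT/V_m = (0.08314)(357.1)/0.4374 = 67.8768 bar
vdW: P = RT/(V_m − b) − a/V_m² = 29.6893/0.396810 − 3.638/0.191319 = 74.8199 − 19.0154 = 55.8045 bar
Ratio = 55.8045/67.8768 = 0.8221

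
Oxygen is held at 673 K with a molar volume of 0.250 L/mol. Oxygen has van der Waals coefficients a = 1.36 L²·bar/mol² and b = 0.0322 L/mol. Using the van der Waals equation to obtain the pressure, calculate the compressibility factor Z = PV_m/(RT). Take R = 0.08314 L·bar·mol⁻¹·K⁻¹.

P = RT/(V_m − b) − a/V_m² = (0.08314)(673)/(0.250 − 0.0322) − 1.36/(0.250)²
  = 55.953/0.21780 − 21.760 = 256.90 − 21.760 = 235.14 bar
Z = PV_m/(RT) = (235.14)(0.250)/((0.08314)(673)) = 58.785/55.953 = 1.051

Z ≈ 1.051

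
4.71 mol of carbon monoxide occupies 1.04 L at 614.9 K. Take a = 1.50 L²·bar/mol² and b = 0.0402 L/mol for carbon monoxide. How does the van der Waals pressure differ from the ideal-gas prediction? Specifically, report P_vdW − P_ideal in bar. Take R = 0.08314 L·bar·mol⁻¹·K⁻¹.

ΔP ≈ 20.77 bar

Ideal: P_ideal = nRT/V = (4.71)(0.08314)(614.9)/1.04 = 231.527 bar
vdW: P = nRT/(V − nb) − a n²/V² = 240.788/0.850658 − 33.2762/1.08160 = 283.061 − 30.7657 = 252.295 bar
ΔP = 252.295 − 231.527 = 20.77 bar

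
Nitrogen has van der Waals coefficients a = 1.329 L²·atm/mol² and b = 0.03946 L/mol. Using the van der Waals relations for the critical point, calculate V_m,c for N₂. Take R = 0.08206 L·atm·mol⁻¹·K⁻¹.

V_m,c ≈ 0.1184 L/mol

For a van der Waals gas, V_m,c = 3b.
V_m,c = 3×0.03946 = 0.1184 L/mol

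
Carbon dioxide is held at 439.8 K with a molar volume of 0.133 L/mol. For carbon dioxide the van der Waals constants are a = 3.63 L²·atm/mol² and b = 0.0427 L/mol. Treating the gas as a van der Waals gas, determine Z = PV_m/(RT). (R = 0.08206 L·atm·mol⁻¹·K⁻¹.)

Z ≈ 0.7166

P = RT/(V_m − b) − a/V_m² = (0.08206)(439.8)/(0.133 − 0.0427) − 3.63/(0.133)²
  = 36.090/0.090300 − 205.21 = 399.67 − 205.21 = 194.46 atm
Z = PV_m/(RT) = (194.46)(0.133)/((0.08206)(439.8)) = 25.863/36.090 = 0.7166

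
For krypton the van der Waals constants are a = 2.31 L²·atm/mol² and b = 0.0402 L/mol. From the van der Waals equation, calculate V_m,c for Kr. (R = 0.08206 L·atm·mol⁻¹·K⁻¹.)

For a van der Waals gas, V_m,c = 3b.
V_m,c = 3×0.0402 = 0.1206 L/mol

V_m,c ≈ 0.1206 L/mol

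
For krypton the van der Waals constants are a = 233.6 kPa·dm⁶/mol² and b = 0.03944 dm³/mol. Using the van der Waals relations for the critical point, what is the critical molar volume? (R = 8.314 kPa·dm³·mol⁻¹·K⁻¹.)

For a van der Waals gas, V_m,c = 3b.
V_m,c = 3×0.03944 = 0.1183 dm³/mol

V_m,c ≈ 0.1183 dm³/mol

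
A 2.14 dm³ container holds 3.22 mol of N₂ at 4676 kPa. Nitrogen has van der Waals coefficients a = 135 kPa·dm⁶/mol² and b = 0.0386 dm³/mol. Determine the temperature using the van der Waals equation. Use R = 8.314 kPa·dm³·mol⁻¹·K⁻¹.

T = (P + a n²/V²)(V − nb)/(nR)
P + a n²/V² = 4676 + (135)(3.22)²/(2.14)² = 4981.6 kPa
V − nb = 2.14 − (3.22)(0.0386) = 2.0157 dm³
T = (4981.6)(2.0157)/((3.22)(8.314)) = 375.1 K

T ≈ 375.1 K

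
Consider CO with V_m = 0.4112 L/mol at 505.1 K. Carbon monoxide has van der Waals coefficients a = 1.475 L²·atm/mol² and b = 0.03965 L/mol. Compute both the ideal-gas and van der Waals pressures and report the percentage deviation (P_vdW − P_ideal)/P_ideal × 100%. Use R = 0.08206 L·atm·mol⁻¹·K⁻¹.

2.02 %

Ideal: P_ideal = RT/V_m = (0.08206)(505.1)/0.4112 = 100.799 atm
vdW: P = RT/(V_m − b) − a/V_m² = 41.4485/0.371550 − 1.475/0.169085 = 111.556 − 8.72342 = 102.833 atm
% deviation = (102.833 − 100.799)/100.799 × 100% = 2.02%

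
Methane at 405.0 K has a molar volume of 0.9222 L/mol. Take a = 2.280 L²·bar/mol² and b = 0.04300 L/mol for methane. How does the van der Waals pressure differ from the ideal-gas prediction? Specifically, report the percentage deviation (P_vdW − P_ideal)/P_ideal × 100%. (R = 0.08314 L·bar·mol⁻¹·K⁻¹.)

-2.45 %

Ideal: P_ideal = RT/V_m = (0.08314)(405.0)/0.9222 = 36.5124 bar
vdW: P = RT/(V_m − b) − a/V_m² = 33.6717/0.879200 − 2.280/0.850453 = 38.2981 − 2.68092 = 35.6172 bar
% deviation = (35.6172 − 36.5124)/36.5124 × 100% = -2.45%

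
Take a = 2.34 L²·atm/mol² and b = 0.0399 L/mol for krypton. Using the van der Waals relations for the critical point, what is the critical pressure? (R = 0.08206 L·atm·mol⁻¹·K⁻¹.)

For a van der Waals gas, P_c = a/(27b²).
P_c = 2.34/(27×(0.0399)²) = 2.34/0.042984 = 54.44 atm

P_c ≈ 54.44 atm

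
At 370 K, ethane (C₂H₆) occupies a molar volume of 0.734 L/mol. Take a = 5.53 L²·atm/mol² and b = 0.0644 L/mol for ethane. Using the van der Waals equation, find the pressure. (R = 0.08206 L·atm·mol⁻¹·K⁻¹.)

P ≈ 35.08 atm

P = RT/(V_m − b) − a/V_m²
RT/(V_m − b) = (0.08206)(370)/(0.734 − 0.0644) = 30.362/0.66960 = 45.343 atm
a/V_m² = 5.53/(0.734)² = 10.264 atm
P = 45.343 − 10.264 = 35.08 atm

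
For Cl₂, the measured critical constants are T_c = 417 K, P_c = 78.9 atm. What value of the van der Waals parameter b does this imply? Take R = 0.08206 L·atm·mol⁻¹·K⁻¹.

From T_c = 8a/(27Rb) and P_c = a/(27b²): b = R T_c/(8 P_c).
b = (0.08206)(417)/(8×78.9) = 34.219/631.20 = 0.05421 L/mol

b ≈ 0.05421 L/mol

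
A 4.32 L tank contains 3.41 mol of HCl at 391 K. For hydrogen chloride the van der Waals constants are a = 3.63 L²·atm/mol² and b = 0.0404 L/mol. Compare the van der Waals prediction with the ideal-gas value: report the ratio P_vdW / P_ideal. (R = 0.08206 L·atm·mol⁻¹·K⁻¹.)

P_vdW / P_ideal ≈ 0.9436

Ideal: P_ideal = nRT/V = (3.41)(0.08206)(391)/4.32 = 25.3267 atm
vdW: P = nRT/(V − nb) − a n²/V² = 109.411/4.18224 − 42.2100/18.6624 = 26.1609 − 2.26177 = 23.8991 atm
Ratio = 23.8991/25.3267 = 0.9436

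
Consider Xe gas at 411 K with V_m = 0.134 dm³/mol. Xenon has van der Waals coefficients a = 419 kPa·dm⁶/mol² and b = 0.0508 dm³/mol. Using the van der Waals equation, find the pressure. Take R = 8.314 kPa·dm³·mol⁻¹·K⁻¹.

P = RT/(V_m − b) − a/V_m²
RT/(V_m − b) = (8.314)(411)/(0.134 − 0.0508) = 3417.1/0.083200 = 41071 kPa
a/V_m² = 419/(0.134)² = 23335 kPa
P = 41071 − 23335 = 17736 kPa

P ≈ 17736 kPa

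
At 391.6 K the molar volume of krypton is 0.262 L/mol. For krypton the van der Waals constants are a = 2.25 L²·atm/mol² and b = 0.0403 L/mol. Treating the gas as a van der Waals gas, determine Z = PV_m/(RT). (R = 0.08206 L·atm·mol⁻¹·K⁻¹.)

Z ≈ 0.9145

P = RT/(V_m − b) − a/V_m² = (0.08206)(391.6)/(0.262 − 0.0403) − 2.25/(0.262)²
  = 32.135/0.22170 − 32.778 = 144.95 − 32.778 = 112.17 atm
Z = PV_m/(RT) = (112.17)(0.262)/((0.08206)(391.6)) = 29.389/32.135 = 0.9145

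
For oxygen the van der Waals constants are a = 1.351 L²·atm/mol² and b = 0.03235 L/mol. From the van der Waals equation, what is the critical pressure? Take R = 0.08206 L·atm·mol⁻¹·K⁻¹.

For a van der Waals gas, P_c = a/(27b²).
P_c = 1.351/(27×(0.03235)²) = 1.351/0.028256 = 47.81 atm

P_c ≈ 47.81 atm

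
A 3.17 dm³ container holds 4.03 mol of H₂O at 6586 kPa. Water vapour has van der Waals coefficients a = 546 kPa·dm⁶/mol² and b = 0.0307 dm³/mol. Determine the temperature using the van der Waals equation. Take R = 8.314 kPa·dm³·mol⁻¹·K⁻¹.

T ≈ 679.0 K

T = (P + a n²/V²)(V − nb)/(nR)
P + a n²/V² = 6586 + (546)(4.03)²/(3.17)² = 7468.4 kPa
V − nb = 3.17 − (4.03)(0.0307) = 3.0463 dm³
T = (7468.4)(3.0463)/((4.03)(8.314)) = 679.0 K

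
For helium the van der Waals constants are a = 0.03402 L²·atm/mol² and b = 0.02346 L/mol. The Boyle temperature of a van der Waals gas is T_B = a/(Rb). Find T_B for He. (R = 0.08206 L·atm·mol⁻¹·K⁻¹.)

T_B ≈ 17.67 K

For a van der Waals gas the second virial coefficient B₂ = b − a/(RT) vanishes at T_B = a/(Rb).
T_B = 0.03402/(0.08206×0.02346) = 0.03402/0.0019251 = 17.67 K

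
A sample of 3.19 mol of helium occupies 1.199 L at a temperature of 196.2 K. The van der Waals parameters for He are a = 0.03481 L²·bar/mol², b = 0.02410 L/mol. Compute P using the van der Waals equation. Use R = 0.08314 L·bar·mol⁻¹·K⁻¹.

P = nRT/(V − nb) − a n²/V²
nRT/(V − nb) = (3.19)(0.08314)(196.2)/(1.199 − 3.19×0.02410) = 52.035/1.1221 = 46.373 bar
a n²/V² = (0.03481)(3.19)²/(1.199)² = 0.24640 bar
P = 46.373 − 0.24640 = 46.13 bar

P ≈ 46.13 bar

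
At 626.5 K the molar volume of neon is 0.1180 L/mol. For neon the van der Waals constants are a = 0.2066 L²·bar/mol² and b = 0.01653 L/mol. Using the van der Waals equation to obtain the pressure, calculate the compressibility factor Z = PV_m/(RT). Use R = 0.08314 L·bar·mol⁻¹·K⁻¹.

Z ≈ 1.129

P = RT/(V_m − b) − a/V_m² = (0.08314)(626.5)/(0.1180 − 0.01653) − 0.2066/(0.1180)²
  = 52.087/0.10147 − 14.838 = 513.32 − 14.838 = 498.48 bar
Z = PV_m/(RT) = (498.48)(0.1180)/((0.08314)(626.5)) = 58.821/52.087 = 1.129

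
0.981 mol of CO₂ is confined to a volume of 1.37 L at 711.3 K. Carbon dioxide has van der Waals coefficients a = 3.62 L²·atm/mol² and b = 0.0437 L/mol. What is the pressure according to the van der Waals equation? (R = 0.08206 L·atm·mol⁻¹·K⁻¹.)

P ≈ 41.29 atm

P = nRT/(V − nb) − a n²/V²
nRT/(V − nb) = (0.981)(0.08206)(711.3)/(1.37 − 0.981×0.0437) = 57.260/1.3271 = 43.147 atm
a n²/V² = (3.62)(0.981)²/(1.37)² = 1.8561 atm
P = 43.147 − 1.8561 = 41.29 atm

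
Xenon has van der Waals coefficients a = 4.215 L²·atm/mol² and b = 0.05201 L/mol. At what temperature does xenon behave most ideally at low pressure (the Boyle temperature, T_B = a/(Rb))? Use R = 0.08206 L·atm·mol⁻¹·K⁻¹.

For a van der Waals gas the second virial coefficient B₂ = b − a/(RT) vanishes at T_B = a/(Rb).
T_B = 4.215/(0.08206×0.05201) = 4.215/0.0042679 = 987.6 K

T_B ≈ 987.6 K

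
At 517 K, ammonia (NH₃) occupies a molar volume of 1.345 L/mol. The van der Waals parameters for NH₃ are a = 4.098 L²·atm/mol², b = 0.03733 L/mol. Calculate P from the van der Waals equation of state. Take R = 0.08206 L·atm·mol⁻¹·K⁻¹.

P ≈ 30.18 atm

P = RT/(V_m − b) − a/V_m²
RT/(V_m − b) = (0.08206)(517)/(1.345 − 0.03733) = 42.425/1.3077 = 32.442 atm
a/V_m² = 4.098/(1.345)² = 2.2653 atm
P = 32.442 − 2.2653 = 30.18 atm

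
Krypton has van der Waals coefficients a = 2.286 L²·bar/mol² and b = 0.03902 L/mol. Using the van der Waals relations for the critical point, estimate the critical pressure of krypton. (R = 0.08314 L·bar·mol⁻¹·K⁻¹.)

For a van der Waals gas, P_c = a/(27b²).
P_c = 2.286/(27×(0.03902)²) = 2.286/0.041109 = 55.61 bar

P_c ≈ 55.61 bar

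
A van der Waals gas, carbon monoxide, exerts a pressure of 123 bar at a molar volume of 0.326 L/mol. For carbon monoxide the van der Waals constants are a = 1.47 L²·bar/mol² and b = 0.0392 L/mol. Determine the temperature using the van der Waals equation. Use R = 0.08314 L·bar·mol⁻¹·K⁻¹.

T = (P + a/V_m²)(V_m − b)/R
P + a/V_m² = 123 + 1.47/(0.326)² = 136.83 bar
V_m − b = 0.326 − 0.0392 = 0.28680 L/mol
T = (136.83)(0.28680)/0.08314 = 472.0 K

T ≈ 472.0 K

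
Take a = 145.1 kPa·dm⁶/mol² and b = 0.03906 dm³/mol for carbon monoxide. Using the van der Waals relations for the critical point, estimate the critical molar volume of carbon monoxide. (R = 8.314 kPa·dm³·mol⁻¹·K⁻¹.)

For a van der Waals gas, V_m,c = 3b.
V_m,c = 3×0.03906 = 0.1172 dm³/mol

V_m,c ≈ 0.1172 dm³/mol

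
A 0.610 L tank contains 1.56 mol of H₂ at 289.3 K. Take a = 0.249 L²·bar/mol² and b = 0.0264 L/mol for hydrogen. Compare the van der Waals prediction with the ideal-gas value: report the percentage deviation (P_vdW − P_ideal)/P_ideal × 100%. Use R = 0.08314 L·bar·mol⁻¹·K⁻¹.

4.59 %

Ideal: P_ideal = nRT/V = (1.56)(0.08314)(289.3)/0.610 = 61.5111 bar
vdW: P = nRT/(V − nb) − a n²/V² = 37.5217/0.568816 − 0.605966/0.372100 = 65.9646 − 1.62850 = 64.3361 bar
% deviation = (64.3361 − 61.5111)/61.5111 × 100% = 4.59%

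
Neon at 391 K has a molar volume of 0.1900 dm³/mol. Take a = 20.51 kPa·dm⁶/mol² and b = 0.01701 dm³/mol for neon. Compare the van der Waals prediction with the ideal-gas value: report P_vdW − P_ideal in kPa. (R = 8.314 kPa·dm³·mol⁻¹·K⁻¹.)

Ideal: P_ideal = RT/V_m = (8.314)(391)/0.1900 = 17109.3 kPa
vdW: P = RT/(V_m − b) − a/V_m² = 3250.77/0.172990 − 20.51/0.0361000 = 18791.7 − 568.144 = 18223.6 kPa
ΔP = 18223.6 − 17109.3 = 1114 kPa

ΔP ≈ 1114 kPa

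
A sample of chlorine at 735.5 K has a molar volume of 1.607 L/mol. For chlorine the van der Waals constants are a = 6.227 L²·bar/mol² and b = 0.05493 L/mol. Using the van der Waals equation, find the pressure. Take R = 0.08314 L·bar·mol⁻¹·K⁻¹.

P = RT/(V_m − b) − a/V_m²
RT/(V_m − b) = (0.08314)(735.5)/(1.607 − 0.05493) = 61.149/1.5521 = 39.398 bar
a/V_m² = 6.227/(1.607)² = 2.4113 bar
P = 39.398 − 2.4113 = 36.99 bar

P ≈ 36.99 bar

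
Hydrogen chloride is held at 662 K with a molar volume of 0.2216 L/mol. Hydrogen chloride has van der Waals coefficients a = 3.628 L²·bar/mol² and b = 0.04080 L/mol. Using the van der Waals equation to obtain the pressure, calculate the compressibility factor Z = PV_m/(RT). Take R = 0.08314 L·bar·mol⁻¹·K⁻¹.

P = RT/(V_m − b) − a/V_m² = (0.08314)(662)/(0.2216 − 0.04080) − 3.628/(0.2216)²
  = 55.039/0.18080 − 73.880 = 304.42 − 73.880 = 230.54 bar
Z = PV_m/(RT) = (230.54)(0.2216)/((0.08314)(662)) = 51.088/55.039 = 0.9282

Z ≈ 0.9282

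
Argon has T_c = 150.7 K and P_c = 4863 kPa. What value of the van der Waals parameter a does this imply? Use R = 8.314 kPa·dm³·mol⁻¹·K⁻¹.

From T_c = 8a/(27Rb) and P_c = a/(27b²): a = 27 R² T_c²/(64 P_c).
a = 27×(8.314)²×(150.7)²/(64×4863) = 42384817/311232 = 136.2 kPa·dm⁶/mol²

a ≈ 136.2 kPa·dm⁶/mol²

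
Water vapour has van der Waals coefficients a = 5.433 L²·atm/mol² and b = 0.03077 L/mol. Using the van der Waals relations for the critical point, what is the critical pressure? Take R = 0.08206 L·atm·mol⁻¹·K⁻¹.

P_c ≈ 212.5 atm

For a van der Waals gas, P_c = a/(27b²).
P_c = 5.433/(27×(0.03077)²) = 5.433/0.025563 = 212.5 atm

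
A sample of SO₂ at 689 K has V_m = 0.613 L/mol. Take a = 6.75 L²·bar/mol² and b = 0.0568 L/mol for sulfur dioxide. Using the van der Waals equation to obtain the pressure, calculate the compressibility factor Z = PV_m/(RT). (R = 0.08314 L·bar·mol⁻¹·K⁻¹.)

Z ≈ 0.9099

P = RT/(V_m − b) − a/V_m² = (0.08314)(689)/(0.613 − 0.0568) − 6.75/(0.613)²
  = 57.283/0.55620 − 17.963 = 102.99 − 17.963 = 85.03 bar
Z = PV_m/(RT) = (85.03)(0.613)/((0.08314)(689)) = 52.123/57.283 = 0.9099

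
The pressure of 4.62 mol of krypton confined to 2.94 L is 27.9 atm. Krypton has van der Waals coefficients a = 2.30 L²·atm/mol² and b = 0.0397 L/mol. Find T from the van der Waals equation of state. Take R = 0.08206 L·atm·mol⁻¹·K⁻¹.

T ≈ 244.2 K

T = (P + a n²/V²)(V − nb)/(nR)
P + a n²/V² = 27.9 + (2.30)(4.62)²/(2.94)² = 33.580 atm
V − nb = 2.94 − (4.62)(0.0397) = 2.7566 L
T = (33.580)(2.7566)/((4.62)(0.08206)) = 244.2 K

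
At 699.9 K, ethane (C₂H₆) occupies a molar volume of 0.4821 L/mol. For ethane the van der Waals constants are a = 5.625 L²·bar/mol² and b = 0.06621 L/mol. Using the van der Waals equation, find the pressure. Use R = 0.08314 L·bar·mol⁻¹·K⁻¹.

P ≈ 115.7 bar

P = RT/(V_m − b) − a/V_m²
RT/(V_m − b) = (0.08314)(699.9)/(0.4821 − 0.06621) = 58.190/0.41589 = 139.92 bar
a/V_m² = 5.625/(0.4821)² = 24.202 bar
P = 139.92 − 24.202 = 115.7 bar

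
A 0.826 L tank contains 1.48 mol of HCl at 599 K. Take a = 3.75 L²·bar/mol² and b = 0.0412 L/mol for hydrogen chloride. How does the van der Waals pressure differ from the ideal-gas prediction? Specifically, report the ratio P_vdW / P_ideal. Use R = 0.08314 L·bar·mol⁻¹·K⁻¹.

Ideal: P_ideal = nRT/V = (1.48)(0.08314)(599)/0.826 = 89.2316 bar
vdW: P = nRT/(V − nb) − a n²/V² = 73.7053/0.765024 − 8.21400/0.682276 = 96.3438 − 12.0391 = 84.3047 bar
Ratio = 84.3047/89.2316 = 0.9448

P_vdW / P_ideal ≈ 0.9448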